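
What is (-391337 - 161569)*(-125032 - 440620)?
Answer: 312752384712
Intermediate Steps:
(-391337 - 161569)*(-125032 - 440620) = -552906*(-565652) = 312752384712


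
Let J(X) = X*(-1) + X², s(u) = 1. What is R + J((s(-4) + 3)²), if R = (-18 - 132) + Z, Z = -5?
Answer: 85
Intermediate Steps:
J(X) = X² - X (J(X) = -X + X² = X² - X)
R = -155 (R = (-18 - 132) - 5 = -150 - 5 = -155)
R + J((s(-4) + 3)²) = -155 + (1 + 3)²*(-1 + (1 + 3)²) = -155 + 4²*(-1 + 4²) = -155 + 16*(-1 + 16) = -155 + 16*15 = -155 + 240 = 85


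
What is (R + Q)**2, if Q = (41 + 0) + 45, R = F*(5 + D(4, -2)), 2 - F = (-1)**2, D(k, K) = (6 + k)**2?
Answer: 36481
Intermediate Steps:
F = 1 (F = 2 - 1*(-1)**2 = 2 - 1*1 = 2 - 1 = 1)
R = 105 (R = 1*(5 + (6 + 4)**2) = 1*(5 + 10**2) = 1*(5 + 100) = 1*105 = 105)
Q = 86 (Q = 41 + 45 = 86)
(R + Q)**2 = (105 + 86)**2 = 191**2 = 36481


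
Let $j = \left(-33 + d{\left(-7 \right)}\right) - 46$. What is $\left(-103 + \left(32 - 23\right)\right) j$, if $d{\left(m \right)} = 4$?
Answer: $7050$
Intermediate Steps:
$j = -75$ ($j = \left(-33 + 4\right) - 46 = -29 - 46 = -75$)
$\left(-103 + \left(32 - 23\right)\right) j = \left(-103 + \left(32 - 23\right)\right) \left(-75\right) = \left(-103 + 9\right) \left(-75\right) = \left(-94\right) \left(-75\right) = 7050$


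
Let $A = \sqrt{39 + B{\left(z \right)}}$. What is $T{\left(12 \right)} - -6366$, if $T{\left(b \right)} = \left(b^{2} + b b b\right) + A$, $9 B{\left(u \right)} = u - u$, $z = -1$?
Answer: $8238 + \sqrt{39} \approx 8244.3$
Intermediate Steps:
$B{\left(u \right)} = 0$ ($B{\left(u \right)} = \frac{u - u}{9} = \frac{1}{9} \cdot 0 = 0$)
$A = \sqrt{39}$ ($A = \sqrt{39 + 0} = \sqrt{39} \approx 6.245$)
$T{\left(b \right)} = \sqrt{39} + b^{2} + b^{3}$ ($T{\left(b \right)} = \left(b^{2} + b b b\right) + \sqrt{39} = \left(b^{2} + b^{2} b\right) + \sqrt{39} = \left(b^{2} + b^{3}\right) + \sqrt{39} = \sqrt{39} + b^{2} + b^{3}$)
$T{\left(12 \right)} - -6366 = \left(\sqrt{39} + 12^{2} + 12^{3}\right) - -6366 = \left(\sqrt{39} + 144 + 1728\right) + 6366 = \left(1872 + \sqrt{39}\right) + 6366 = 8238 + \sqrt{39}$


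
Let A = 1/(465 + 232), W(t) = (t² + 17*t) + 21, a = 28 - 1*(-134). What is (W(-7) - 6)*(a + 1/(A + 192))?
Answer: -238483817/26765 ≈ -8910.3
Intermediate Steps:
a = 162 (a = 28 + 134 = 162)
W(t) = 21 + t² + 17*t
A = 1/697 ≈ 0.0014347
(W(-7) - 6)*(a + 1/(A + 192)) = ((21 + (-7)² + 17*(-7)) - 6)*(162 + 1/(1/697 + 192)) = ((21 + 49 - 119) - 6)*(162 + 1/(133825/697)) = (-49 - 6)*(162 + 697/133825) = -55*21680347/133825 = -238483817/26765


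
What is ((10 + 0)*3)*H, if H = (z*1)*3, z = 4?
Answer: 360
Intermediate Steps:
H = 12 (H = (4*1)*3 = 4*3 = 12)
((10 + 0)*3)*H = ((10 + 0)*3)*12 = (10*3)*12 = 30*12 = 360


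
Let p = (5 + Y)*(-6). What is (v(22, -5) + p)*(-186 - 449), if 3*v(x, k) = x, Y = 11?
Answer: 168910/3 ≈ 56303.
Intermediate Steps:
v(x, k) = x/3
p = -96 (p = (5 + 11)*(-6) = 16*(-6) = -96)
(v(22, -5) + p)*(-186 - 449) = ((1/3)*22 - 96)*(-186 - 449) = (22/3 - 96)*(-635) = -266/3*(-635) = 168910/3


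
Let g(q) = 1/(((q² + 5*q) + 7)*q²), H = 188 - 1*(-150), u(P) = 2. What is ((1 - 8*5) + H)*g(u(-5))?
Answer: 299/84 ≈ 3.5595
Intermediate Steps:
H = 338 (H = 188 + 150 = 338)
g(q) = 1/(q²*(7 + q² + 5*q)) (g(q) = 1/((7 + q² + 5*q)*q²) = 1/(q²*(7 + q² + 5*q)))
((1 - 8*5) + H)*g(u(-5)) = ((1 - 8*5) + 338)*(1/(2²*(7 + 2² + 5*2))) = ((1 - 40) + 338)*(1/(4*(7 + 4 + 10))) = (-39 + 338)*((¼)/21) = 299*((¼)*(1/21)) = 299*(1/84) = 299/84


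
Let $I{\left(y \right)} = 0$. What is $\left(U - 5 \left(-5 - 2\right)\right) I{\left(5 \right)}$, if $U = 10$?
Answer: $0$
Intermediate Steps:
$\left(U - 5 \left(-5 - 2\right)\right) I{\left(5 \right)} = \left(10 - 5 \left(-5 - 2\right)\right) 0 = \left(10 - -35\right) 0 = \left(10 + 35\right) 0 = 45 \cdot 0 = 0$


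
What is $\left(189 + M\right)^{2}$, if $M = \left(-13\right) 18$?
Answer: $2025$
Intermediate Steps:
$M = -234$
$\left(189 + M\right)^{2} = \left(189 - 234\right)^{2} = \left(-45\right)^{2} = 2025$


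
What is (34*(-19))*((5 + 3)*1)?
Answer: -5168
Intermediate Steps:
(34*(-19))*((5 + 3)*1) = -5168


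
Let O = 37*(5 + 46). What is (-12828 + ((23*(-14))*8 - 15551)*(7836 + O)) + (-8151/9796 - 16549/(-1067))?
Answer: -1842345120798581/10452332 ≈ -1.7626e+8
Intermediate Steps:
O = 1887 (O = 37*51 = 1887)
(-12828 + ((23*(-14))*8 - 15551)*(7836 + O)) + (-8151/9796 - 16549/(-1067)) = (-12828 + ((23*(-14))*8 - 15551)*(7836 + 1887)) + (-8151/9796 - 16549/(-1067)) = (-12828 + (-322*8 - 15551)*9723) + (-8151*1/9796 - 16549*(-1/1067)) = (-12828 + (-2576 - 15551)*9723) + (-8151/9796 + 16549/1067) = (-12828 - 18127*9723) + 153416887/10452332 = (-12828 - 176248821) + 153416887/10452332 = -176261649 + 153416887/10452332 = -1842345120798581/10452332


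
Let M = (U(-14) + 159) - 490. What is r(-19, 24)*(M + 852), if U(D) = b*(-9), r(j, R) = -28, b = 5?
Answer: -13328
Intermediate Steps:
U(D) = -45 (U(D) = 5*(-9) = -45)
M = -376 (M = (-45 + 159) - 490 = 114 - 490 = -376)
r(-19, 24)*(M + 852) = -28*(-376 + 852) = -28*476 = -13328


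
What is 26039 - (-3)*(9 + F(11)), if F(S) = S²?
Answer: 26429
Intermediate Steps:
26039 - (-3)*(9 + F(11)) = 26039 - (-3)*(9 + 11²) = 26039 - (-3)*(9 + 121) = 26039 - (-3)*130 = 26039 - 1*(-390) = 26039 + 390 = 26429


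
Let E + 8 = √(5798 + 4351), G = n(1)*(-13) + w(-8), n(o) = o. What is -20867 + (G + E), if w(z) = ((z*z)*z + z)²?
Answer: 249512 + √10149 ≈ 2.4961e+5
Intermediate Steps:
w(z) = (z + z³)² (w(z) = (z²*z + z)² = (z³ + z)² = (z + z³)²)
G = 270387 (G = 1*(-13) + (-8)²*(1 + (-8)²)² = -13 + 64*(1 + 64)² = -13 + 64*65² = -13 + 64*4225 = -13 + 270400 = 270387)
E = -8 + √10149 (E = -8 + √(5798 + 4351) = -8 + √10149 ≈ 92.742)
-20867 + (G + E) = -20867 + (270387 + (-8 + √10149)) = -20867 + (270379 + √10149) = 249512 + √10149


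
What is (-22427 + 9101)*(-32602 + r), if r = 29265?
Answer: 44468862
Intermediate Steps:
(-22427 + 9101)*(-32602 + r) = (-22427 + 9101)*(-32602 + 29265) = -13326*(-3337) = 44468862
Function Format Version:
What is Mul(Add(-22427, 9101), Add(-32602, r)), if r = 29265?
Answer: 44468862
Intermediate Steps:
Mul(Add(-22427, 9101), Add(-32602, r)) = Mul(Add(-22427, 9101), Add(-32602, 29265)) = Mul(-13326, -3337) = 44468862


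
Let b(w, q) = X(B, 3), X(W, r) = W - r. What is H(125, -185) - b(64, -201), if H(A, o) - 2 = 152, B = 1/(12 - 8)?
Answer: 627/4 ≈ 156.75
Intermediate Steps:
B = 1/4 ≈ 0.25000
H(A, o) = 154 (H(A, o) = 2 + 152 = 154)
b(w, q) = -11/4 (b(w, q) = 1/4 - 1*3 = 1/4 - 3 = -11/4)
H(125, -185) - b(64, -201) = 154 - 1*(-11/4) = 154 + 11/4 = 627/4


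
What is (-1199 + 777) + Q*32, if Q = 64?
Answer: 1626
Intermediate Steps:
(-1199 + 777) + Q*32 = (-1199 + 777) + 64*32 = -422 + 2048 = 1626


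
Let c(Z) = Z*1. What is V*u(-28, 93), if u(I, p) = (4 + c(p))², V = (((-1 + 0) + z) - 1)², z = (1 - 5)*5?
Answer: 4553956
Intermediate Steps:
c(Z) = Z
z = -20 (z = -4*5 = -20)
V = 484 (V = (((-1 + 0) - 20) - 1)² = ((-1 - 20) - 1)² = (-21 - 1)² = (-22)² = 484)
u(I, p) = (4 + p)²
V*u(-28, 93) = 484*(4 + 93)² = 484*97² = 484*9409 = 4553956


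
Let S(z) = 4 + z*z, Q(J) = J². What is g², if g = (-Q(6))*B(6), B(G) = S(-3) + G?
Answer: 467856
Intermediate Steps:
S(z) = 4 + z²
B(G) = 13 + G (B(G) = (4 + (-3)²) + G = (4 + 9) + G = 13 + G)
g = -684 (g = (-1*6²)*(13 + 6) = -1*36*19 = -36*19 = -684)
g² = (-684)² = 467856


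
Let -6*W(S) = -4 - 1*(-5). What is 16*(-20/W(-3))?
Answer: 1920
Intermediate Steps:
W(S) = -⅙ (W(S) = -(-4 - 1*(-5))/6 = -(-4 + 5)/6 = -⅙*1 = -⅙)
16*(-20/W(-3)) = 16*(-20/(-⅙)) = 16*(-20*(-6)) = 16*120 = 1920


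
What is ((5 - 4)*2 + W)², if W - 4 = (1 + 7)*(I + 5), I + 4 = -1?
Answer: 36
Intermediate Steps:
I = -5 (I = -4 - 1 = -5)
W = 4 (W = 4 + (1 + 7)*(-5 + 5) = 4 + 8*0 = 4 + 0 = 4)
((5 - 4)*2 + W)² = ((5 - 4)*2 + 4)² = (1*2 + 4)² = (2 + 4)² = 6² = 36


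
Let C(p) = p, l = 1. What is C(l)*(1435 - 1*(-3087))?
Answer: 4522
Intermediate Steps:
C(l)*(1435 - 1*(-3087)) = 1*(1435 - 1*(-3087)) = 1*(1435 + 3087) = 1*4522 = 4522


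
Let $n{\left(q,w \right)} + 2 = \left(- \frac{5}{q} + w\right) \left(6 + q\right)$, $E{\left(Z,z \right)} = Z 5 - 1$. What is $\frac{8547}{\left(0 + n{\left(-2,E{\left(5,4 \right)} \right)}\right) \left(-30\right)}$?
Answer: $- \frac{2849}{1040} \approx -2.7394$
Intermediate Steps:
$E{\left(Z,z \right)} = -1 + 5 Z$ ($E{\left(Z,z \right)} = 5 Z - 1 = -1 + 5 Z$)
$n{\left(q,w \right)} = -2 + \left(6 + q\right) \left(w - \frac{5}{q}\right)$ ($n{\left(q,w \right)} = -2 + \left(- \frac{5}{q} + w\right) \left(6 + q\right) = -2 + \left(w - \frac{5}{q}\right) \left(6 + q\right) = -2 + \left(6 + q\right) \left(w - \frac{5}{q}\right)$)
$\frac{8547}{\left(0 + n{\left(-2,E{\left(5,4 \right)} \right)}\right) \left(-30\right)} = \frac{8547}{\left(0 - \left(7 - 15 - 4 \left(-1 + 5 \cdot 5\right)\right)\right) \left(-30\right)} = \frac{8547}{\left(0 - \left(-8 - 4 \left(-1 + 25\right)\right)\right) \left(-30\right)} = \frac{8547}{\left(0 + \left(-7 + 15 + 6 \cdot 24 - 48\right)\right) \left(-30\right)} = \frac{8547}{\left(0 + \left(-7 + 15 + 144 - 48\right)\right) \left(-30\right)} = \frac{8547}{\left(0 + 104\right) \left(-30\right)} = \frac{8547}{104 \left(-30\right)} = \frac{8547}{-3120} = 8547 \left(- \frac{1}{3120}\right) = - \frac{2849}{1040}$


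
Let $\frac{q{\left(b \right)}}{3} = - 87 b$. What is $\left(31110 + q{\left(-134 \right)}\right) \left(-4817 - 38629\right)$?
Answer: $-2871085464$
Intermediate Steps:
$q{\left(b \right)} = - 261 b$ ($q{\left(b \right)} = 3 \left(- 87 b\right) = - 261 b$)
$\left(31110 + q{\left(-134 \right)}\right) \left(-4817 - 38629\right) = \left(31110 - -34974\right) \left(-4817 - 38629\right) = \left(31110 + 34974\right) \left(-43446\right) = 66084 \left(-43446\right) = -2871085464$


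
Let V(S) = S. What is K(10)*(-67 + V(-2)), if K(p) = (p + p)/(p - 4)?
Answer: -230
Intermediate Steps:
K(p) = 2*p/(-4 + p) (K(p) = (2*p)/(-4 + p) = 2*p/(-4 + p))
K(10)*(-67 + V(-2)) = (2*10/(-4 + 10))*(-67 - 2) = (2*10/6)*(-69) = (2*10*(⅙))*(-69) = (10/3)*(-69) = -230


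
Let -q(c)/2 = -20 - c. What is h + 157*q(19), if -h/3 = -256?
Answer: 13014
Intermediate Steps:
h = 768 (h = -3*(-256) = 768)
q(c) = 40 + 2*c (q(c) = -2*(-20 - c) = 40 + 2*c)
h + 157*q(19) = 768 + 157*(40 + 2*19) = 768 + 157*(40 + 38) = 768 + 157*78 = 768 + 12246 = 13014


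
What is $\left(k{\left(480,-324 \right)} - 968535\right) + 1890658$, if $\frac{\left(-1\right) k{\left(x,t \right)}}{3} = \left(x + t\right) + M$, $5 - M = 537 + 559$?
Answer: $924928$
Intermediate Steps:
$M = -1091$ ($M = 5 - \left(537 + 559\right) = 5 - 1096 = -1091$)
$k{\left(x,t \right)} = 3273 - 3 t - 3 x$ ($k{\left(x,t \right)} = - 3 \left(\left(x + t\right) - 1091\right) = - 3 \left(\left(t + x\right) - 1091\right) = - 3 \left(-1091 + t + x\right) = 3273 - 3 t - 3 x$)
$\left(k{\left(480,-324 \right)} - 968535\right) + 1890658 = \left(\left(3273 - -972 - 1440\right) - 968535\right) + 1890658 = \left(\left(3273 + 972 - 1440\right) - 968535\right) + 1890658 = \left(2805 - 968535\right) + 1890658 = -965730 + 1890658 = 924928$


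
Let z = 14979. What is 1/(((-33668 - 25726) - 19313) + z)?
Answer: -1/63728 ≈ -1.5692e-5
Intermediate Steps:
1/(((-33668 - 25726) - 19313) + z) = 1/(((-33668 - 25726) - 19313) + 14979) = 1/((-59394 - 19313) + 14979) = 1/(-78707 + 14979) = 1/(-63728) = -1/63728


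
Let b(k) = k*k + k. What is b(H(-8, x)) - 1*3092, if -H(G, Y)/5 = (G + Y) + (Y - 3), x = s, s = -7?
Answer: 12658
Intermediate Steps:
x = -7
H(G, Y) = 15 - 10*Y - 5*G (H(G, Y) = -5*((G + Y) + (Y - 3)) = -5*((G + Y) + (-3 + Y)) = -5*(-3 + G + 2*Y) = 15 - 10*Y - 5*G)
b(k) = k + k² (b(k) = k² + k = k + k²)
b(H(-8, x)) - 1*3092 = (15 - 10*(-7) - 5*(-8))*(1 + (15 - 10*(-7) - 5*(-8))) - 1*3092 = (15 + 70 + 40)*(1 + (15 + 70 + 40)) - 3092 = 125*(1 + 125) - 3092 = 125*126 - 3092 = 15750 - 3092 = 12658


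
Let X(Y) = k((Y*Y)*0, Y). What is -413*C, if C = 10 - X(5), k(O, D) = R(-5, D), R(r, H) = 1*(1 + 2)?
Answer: -2891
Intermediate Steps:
R(r, H) = 3 (R(r, H) = 1*3 = 3)
k(O, D) = 3
X(Y) = 3
C = 7 (C = 10 - 1*3 = 10 - 3 = 7)
-413*C = -413*7 = -2891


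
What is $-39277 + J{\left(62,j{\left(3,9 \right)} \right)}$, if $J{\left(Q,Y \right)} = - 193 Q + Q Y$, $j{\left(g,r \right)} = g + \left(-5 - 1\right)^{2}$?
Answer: $-48825$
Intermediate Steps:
$j{\left(g,r \right)} = 36 + g$ ($j{\left(g,r \right)} = g + \left(-6\right)^{2} = g + 36 = 36 + g$)
$-39277 + J{\left(62,j{\left(3,9 \right)} \right)} = -39277 + 62 \left(-193 + \left(36 + 3\right)\right) = -39277 + 62 \left(-193 + 39\right) = -39277 + 62 \left(-154\right) = -39277 - 9548 = -48825$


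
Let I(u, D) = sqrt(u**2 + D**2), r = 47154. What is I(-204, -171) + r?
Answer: 47154 + 3*sqrt(7873) ≈ 47420.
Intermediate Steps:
I(u, D) = sqrt(D**2 + u**2)
I(-204, -171) + r = sqrt((-171)**2 + (-204)**2) + 47154 = sqrt(29241 + 41616) + 47154 = sqrt(70857) + 47154 = 3*sqrt(7873) + 47154 = 47154 + 3*sqrt(7873)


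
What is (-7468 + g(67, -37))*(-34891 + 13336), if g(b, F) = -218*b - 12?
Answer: 476063730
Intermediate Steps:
g(b, F) = -12 - 218*b
(-7468 + g(67, -37))*(-34891 + 13336) = (-7468 + (-12 - 218*67))*(-34891 + 13336) = (-7468 + (-12 - 14606))*(-21555) = (-7468 - 14618)*(-21555) = -22086*(-21555) = 476063730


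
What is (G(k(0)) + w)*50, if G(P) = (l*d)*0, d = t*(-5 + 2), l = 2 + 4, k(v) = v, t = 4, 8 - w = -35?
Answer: 2150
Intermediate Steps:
w = 43 (w = 8 - 1*(-35) = 8 + 35 = 43)
l = 6
d = -12 (d = 4*(-5 + 2) = 4*(-3) = -12)
G(P) = 0 (G(P) = (6*(-12))*0 = -72*0 = 0)
(G(k(0)) + w)*50 = (0 + 43)*50 = 43*50 = 2150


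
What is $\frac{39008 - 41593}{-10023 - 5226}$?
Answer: $\frac{2585}{15249} \approx 0.16952$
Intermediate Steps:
$\frac{39008 - 41593}{-10023 - 5226} = - \frac{2585}{-10023 + \left(-20703 + 15477\right)} = - \frac{2585}{-10023 - 5226} = - \frac{2585}{-15249} = \left(-2585\right) \left(- \frac{1}{15249}\right) = \frac{2585}{15249}$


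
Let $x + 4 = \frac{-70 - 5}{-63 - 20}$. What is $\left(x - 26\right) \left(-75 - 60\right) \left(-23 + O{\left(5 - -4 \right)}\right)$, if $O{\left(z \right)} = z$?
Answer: $- \frac{4564350}{83} \approx -54992.0$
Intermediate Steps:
$x = - \frac{257}{83}$ ($x = -4 + \frac{-70 - 5}{-63 - 20} = -4 - \frac{75}{-83} = -4 - - \frac{75}{83} = -4 + \frac{75}{83} = - \frac{257}{83} \approx -3.0964$)
$\left(x - 26\right) \left(-75 - 60\right) \left(-23 + O{\left(5 - -4 \right)}\right) = \left(- \frac{257}{83} - 26\right) \left(-75 - 60\right) \left(-23 + \left(5 - -4\right)\right) = - \frac{2415 \left(- 135 \left(-23 + \left(5 + 4\right)\right)\right)}{83} = - \frac{2415 \left(- 135 \left(-23 + 9\right)\right)}{83} = - \frac{2415 \left(\left(-135\right) \left(-14\right)\right)}{83} = \left(- \frac{2415}{83}\right) 1890 = - \frac{4564350}{83}$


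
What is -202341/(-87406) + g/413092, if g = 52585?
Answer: 44090846441/18053359676 ≈ 2.4423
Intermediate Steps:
-202341/(-87406) + g/413092 = -202341/(-87406) + 52585/413092 = -202341*(-1/87406) + 52585*(1/413092) = 202341/87406 + 52585/413092 = 44090846441/18053359676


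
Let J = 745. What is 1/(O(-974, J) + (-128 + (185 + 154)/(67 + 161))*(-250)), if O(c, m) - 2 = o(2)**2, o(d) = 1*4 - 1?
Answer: 38/1202293 ≈ 3.1606e-5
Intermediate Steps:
o(d) = 3 (o(d) = 4 - 1 = 3)
O(c, m) = 11 (O(c, m) = 2 + 3**2 = 2 + 9 = 11)
1/(O(-974, J) + (-128 + (185 + 154)/(67 + 161))*(-250)) = 1/(11 + (-128 + (185 + 154)/(67 + 161))*(-250)) = 1/(11 + (-128 + 339/228)*(-250)) = 1/(11 + (-128 + 339*(1/228))*(-250)) = 1/(11 + (-128 + 113/76)*(-250)) = 1/(11 - 9615/76*(-250)) = 1/(11 + 1201875/38) = 1/(1202293/38) = 38/1202293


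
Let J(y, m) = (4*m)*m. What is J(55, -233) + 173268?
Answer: 390424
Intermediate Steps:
J(y, m) = 4*m²
J(55, -233) + 173268 = 4*(-233)² + 173268 = 4*54289 + 173268 = 217156 + 173268 = 390424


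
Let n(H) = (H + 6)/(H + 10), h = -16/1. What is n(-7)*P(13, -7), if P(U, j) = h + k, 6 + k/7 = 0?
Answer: 58/3 ≈ 19.333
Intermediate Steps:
k = -42 (k = -42 + 7*0 = -42 + 0 = -42)
h = -16 (h = -16*1 = -16)
n(H) = (6 + H)/(10 + H)
P(U, j) = -58 (P(U, j) = -16 - 42 = -58)
n(-7)*P(13, -7) = ((6 - 7)/(10 - 7))*(-58) = (-1/3)*(-58) = ((⅓)*(-1))*(-58) = -⅓*(-58) = 58/3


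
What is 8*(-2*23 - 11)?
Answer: -456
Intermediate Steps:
8*(-2*23 - 11) = 8*(-46 - 11) = 8*(-57) = -456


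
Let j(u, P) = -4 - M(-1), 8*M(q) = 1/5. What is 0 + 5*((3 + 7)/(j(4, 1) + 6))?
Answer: 2000/79 ≈ 25.316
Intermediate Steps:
M(q) = 1/40 (M(q) = (⅛)/5 = (⅛)*(⅕) = 1/40)
j(u, P) = -161/40 (j(u, P) = -4 - 1*1/40 = -4 - 1/40 = -161/40)
0 + 5*((3 + 7)/(j(4, 1) + 6)) = 0 + 5*((3 + 7)/(-161/40 + 6)) = 0 + 5*(10/(79/40)) = 0 + 5*(10*(40/79)) = 0 + 5*(400/79) = 0 + 2000/79 = 2000/79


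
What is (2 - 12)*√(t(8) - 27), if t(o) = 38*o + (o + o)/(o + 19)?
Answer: -10*√22485/9 ≈ -166.61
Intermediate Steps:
t(o) = 38*o + 2*o/(19 + o) (t(o) = 38*o + (2*o)/(19 + o) = 38*o + 2*o/(19 + o))
(2 - 12)*√(t(8) - 27) = (2 - 12)*√(2*8*(362 + 19*8)/(19 + 8) - 27) = -10*√(2*8*(362 + 152)/27 - 27) = -10*√(2*8*(1/27)*514 - 27) = -10*√(8224/27 - 27) = -10*√22485/9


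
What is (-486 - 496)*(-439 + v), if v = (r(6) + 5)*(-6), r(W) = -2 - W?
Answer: 413422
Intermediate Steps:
v = 18 (v = ((-2 - 1*6) + 5)*(-6) = ((-2 - 6) + 5)*(-6) = (-8 + 5)*(-6) = -3*(-6) = 18)
(-486 - 496)*(-439 + v) = (-486 - 496)*(-439 + 18) = -982*(-421) = 413422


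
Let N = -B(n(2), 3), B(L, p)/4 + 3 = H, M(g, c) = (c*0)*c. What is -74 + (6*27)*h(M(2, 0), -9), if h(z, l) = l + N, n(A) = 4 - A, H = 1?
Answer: -236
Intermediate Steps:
M(g, c) = 0 (M(g, c) = 0*c = 0)
B(L, p) = -8 (B(L, p) = -12 + 4*1 = -12 + 4 = -8)
N = 8 (N = -1*(-8) = 8)
h(z, l) = 8 + l (h(z, l) = l + 8 = 8 + l)
-74 + (6*27)*h(M(2, 0), -9) = -74 + (6*27)*(8 - 9) = -74 + 162*(-1) = -74 - 162 = -236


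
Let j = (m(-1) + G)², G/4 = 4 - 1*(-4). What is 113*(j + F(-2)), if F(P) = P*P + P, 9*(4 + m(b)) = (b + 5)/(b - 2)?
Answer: 64066706/729 ≈ 87883.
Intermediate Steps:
G = 32 (G = 4*(4 - 1*(-4)) = 4*(4 + 4) = 4*8 = 32)
m(b) = -4 + (5 + b)/(9*(-2 + b)) (m(b) = -4 + ((b + 5)/(b - 2))/9 = -4 + ((5 + b)/(-2 + b))/9 = -4 + (5 + b)/(9*(-2 + b)))
F(P) = P + P² (F(P) = P² + P = P + P²)
j = 565504/729 (j = (7*(11 - 5*(-1))/(9*(-2 - 1)) + 32)² = ((7/9)*(11 + 5)/(-3) + 32)² = ((7/9)*(-⅓)*16 + 32)² = (-112/27 + 32)² = (752/27)² = 565504/729 ≈ 775.73)
113*(j + F(-2)) = 113*(565504/729 - 2*(1 - 2)) = 113*(565504/729 - 2*(-1)) = 113*(565504/729 + 2) = 113*(566962/729) = 64066706/729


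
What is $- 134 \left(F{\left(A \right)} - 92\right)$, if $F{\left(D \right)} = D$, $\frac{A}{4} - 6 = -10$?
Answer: $14472$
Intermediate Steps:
$A = -16$ ($A = 24 + 4 \left(-10\right) = 24 - 40 = -16$)
$- 134 \left(F{\left(A \right)} - 92\right) = - 134 \left(-16 - 92\right) = \left(-134\right) \left(-108\right) = 14472$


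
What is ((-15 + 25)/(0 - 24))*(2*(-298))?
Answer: 745/3 ≈ 248.33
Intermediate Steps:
((-15 + 25)/(0 - 24))*(2*(-298)) = (10/(-24))*(-596) = (10*(-1/24))*(-596) = -5/12*(-596) = 745/3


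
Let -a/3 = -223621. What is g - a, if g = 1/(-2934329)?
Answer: -1968532755928/2934329 ≈ -6.7086e+5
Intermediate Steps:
g = -1/2934329 ≈ -3.4079e-7
a = 670863 (a = -3*(-223621) = 670863)
g - a = -1/2934329 - 1*670863 = -1/2934329 - 670863 = -1968532755928/2934329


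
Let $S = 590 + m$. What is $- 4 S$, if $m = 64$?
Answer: $-2616$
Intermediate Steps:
$S = 654$ ($S = 590 + 64 = 654$)
$- 4 S = \left(-4\right) 654 = -2616$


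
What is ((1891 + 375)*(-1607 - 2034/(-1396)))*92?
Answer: -116814053884/349 ≈ -3.3471e+8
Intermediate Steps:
((1891 + 375)*(-1607 - 2034/(-1396)))*92 = (2266*(-1607 - 2034*(-1/1396)))*92 = (2266*(-1607 + 1017/698))*92 = (2266*(-1120669/698))*92 = -1269717977/349*92 = -116814053884/349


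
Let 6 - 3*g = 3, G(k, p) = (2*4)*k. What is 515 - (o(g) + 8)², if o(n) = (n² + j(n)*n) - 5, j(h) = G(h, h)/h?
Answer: 371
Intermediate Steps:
G(k, p) = 8*k
g = 1 (g = 2 - ⅓*3 = 2 - 1 = 1)
j(h) = 8 (j(h) = (8*h)/h = 8)
o(n) = -5 + n² + 8*n (o(n) = (n² + 8*n) - 5 = -5 + n² + 8*n)
515 - (o(g) + 8)² = 515 - ((-5 + 1² + 8*1) + 8)² = 515 - ((-5 + 1 + 8) + 8)² = 515 - (4 + 8)² = 515 - 1*12² = 515 - 1*144 = 515 - 144 = 371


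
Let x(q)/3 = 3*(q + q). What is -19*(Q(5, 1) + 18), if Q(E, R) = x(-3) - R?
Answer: 703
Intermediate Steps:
x(q) = 18*q (x(q) = 3*(3*(q + q)) = 3*(3*(2*q)) = 3*(6*q) = 18*q)
Q(E, R) = -54 - R (Q(E, R) = 18*(-3) - R = -54 - R)
-19*(Q(5, 1) + 18) = -19*((-54 - 1*1) + 18) = -19*((-54 - 1) + 18) = -19*(-55 + 18) = -19*(-37) = 703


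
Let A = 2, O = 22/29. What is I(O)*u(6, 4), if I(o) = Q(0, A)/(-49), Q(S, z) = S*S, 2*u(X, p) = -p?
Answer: 0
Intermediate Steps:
u(X, p) = -p/2 (u(X, p) = (-p)/2 = -p/2)
O = 22/29 (O = 22*(1/29) = 22/29 ≈ 0.75862)
Q(S, z) = S²
I(o) = 0 (I(o) = 0²/(-49) = 0*(-1/49) = 0)
I(O)*u(6, 4) = 0*(-½*4) = 0*(-2) = 0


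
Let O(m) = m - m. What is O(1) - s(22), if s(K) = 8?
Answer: -8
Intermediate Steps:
O(m) = 0
O(1) - s(22) = 0 - 1*8 = 0 - 8 = -8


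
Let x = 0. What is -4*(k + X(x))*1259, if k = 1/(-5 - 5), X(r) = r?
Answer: 2518/5 ≈ 503.60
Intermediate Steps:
k = -⅒ (k = 1/(-10) = -⅒ ≈ -0.10000)
-4*(k + X(x))*1259 = -4*(-⅒ + 0)*1259 = -4*(-⅒)*1259 = (⅖)*1259 = 2518/5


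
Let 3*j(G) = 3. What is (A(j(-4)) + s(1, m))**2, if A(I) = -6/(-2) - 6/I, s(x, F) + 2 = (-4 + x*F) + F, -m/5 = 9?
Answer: 9801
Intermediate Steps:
m = -45 (m = -5*9 = -45)
j(G) = 1 (j(G) = (1/3)*3 = 1)
s(x, F) = -6 + F + F*x (s(x, F) = -2 + ((-4 + x*F) + F) = -2 + ((-4 + F*x) + F) = -2 + (-4 + F + F*x) = -6 + F + F*x)
A(I) = 3 - 6/I (A(I) = -6*(-1/2) - 6/I = 3 - 6/I)
(A(j(-4)) + s(1, m))**2 = ((3 - 6/1) + (-6 - 45 - 45*1))**2 = ((3 - 6*1) + (-6 - 45 - 45))**2 = ((3 - 6) - 96)**2 = (-3 - 96)**2 = (-99)**2 = 9801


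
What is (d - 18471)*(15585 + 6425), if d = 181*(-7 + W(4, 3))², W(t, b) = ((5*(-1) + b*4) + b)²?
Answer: 34049425980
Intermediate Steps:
W(t, b) = (-5 + 5*b)² (W(t, b) = ((-5 + 4*b) + b)² = (-5 + 5*b)²)
d = 1565469 (d = 181*(-7 + 25*(-1 + 3)²)² = 181*(-7 + 25*2²)² = 181*(-7 + 25*4)² = 181*(-7 + 100)² = 181*93² = 181*8649 = 1565469)
(d - 18471)*(15585 + 6425) = (1565469 - 18471)*(15585 + 6425) = 1546998*22010 = 34049425980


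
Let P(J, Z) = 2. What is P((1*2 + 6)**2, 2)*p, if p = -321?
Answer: -642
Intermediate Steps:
P((1*2 + 6)**2, 2)*p = 2*(-321) = -642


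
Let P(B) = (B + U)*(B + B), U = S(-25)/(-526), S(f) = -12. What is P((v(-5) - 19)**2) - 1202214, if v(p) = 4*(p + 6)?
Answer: -289550832/263 ≈ -1.1010e+6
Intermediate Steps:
v(p) = 24 + 4*p (v(p) = 4*(6 + p) = 24 + 4*p)
U = 6/263 (U = -12/(-526) = -12*(-1/526) = 6/263 ≈ 0.022814)
P(B) = 2*B*(6/263 + B) (P(B) = (B + 6/263)*(B + B) = (6/263 + B)*(2*B) = 2*B*(6/263 + B))
P((v(-5) - 19)**2) - 1202214 = 2*((24 + 4*(-5)) - 19)**2*(6 + 263*((24 + 4*(-5)) - 19)**2)/263 - 1202214 = 2*((24 - 20) - 19)**2*(6 + 263*((24 - 20) - 19)**2)/263 - 1202214 = 2*(4 - 19)**2*(6 + 263*(4 - 19)**2)/263 - 1202214 = (2/263)*(-15)**2*(6 + 263*(-15)**2) - 1202214 = (2/263)*225*(6 + 263*225) - 1202214 = (2/263)*225*(6 + 59175) - 1202214 = (2/263)*225*59181 - 1202214 = 26631450/263 - 1202214 = -289550832/263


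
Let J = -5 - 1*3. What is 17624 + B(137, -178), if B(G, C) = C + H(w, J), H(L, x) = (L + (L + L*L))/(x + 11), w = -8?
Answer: 17462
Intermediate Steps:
J = -8 (J = -5 - 3 = -8)
H(L, x) = (L² + 2*L)/(11 + x) (H(L, x) = (L + (L + L²))/(11 + x) = (L² + 2*L)/(11 + x))
B(G, C) = 16 + C (B(G, C) = C - 8*(2 - 8)/(11 - 8) = C - 8*(-6)/3 = C - 8*⅓*(-6) = C + 16 = 16 + C)
17624 + B(137, -178) = 17624 + (16 - 178) = 17624 - 162 = 17462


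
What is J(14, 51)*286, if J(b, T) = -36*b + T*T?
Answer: 599742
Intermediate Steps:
J(b, T) = T**2 - 36*b (J(b, T) = -36*b + T**2 = T**2 - 36*b)
J(14, 51)*286 = (51**2 - 36*14)*286 = (2601 - 504)*286 = 2097*286 = 599742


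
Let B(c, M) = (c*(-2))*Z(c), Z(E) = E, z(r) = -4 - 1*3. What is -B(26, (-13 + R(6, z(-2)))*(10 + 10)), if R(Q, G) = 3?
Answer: 1352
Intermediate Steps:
z(r) = -7 (z(r) = -4 - 3 = -7)
B(c, M) = -2*c² (B(c, M) = (c*(-2))*c = (-2*c)*c = -2*c²)
-B(26, (-13 + R(6, z(-2)))*(10 + 10)) = -(-2)*26² = -(-2)*676 = -1*(-1352) = 1352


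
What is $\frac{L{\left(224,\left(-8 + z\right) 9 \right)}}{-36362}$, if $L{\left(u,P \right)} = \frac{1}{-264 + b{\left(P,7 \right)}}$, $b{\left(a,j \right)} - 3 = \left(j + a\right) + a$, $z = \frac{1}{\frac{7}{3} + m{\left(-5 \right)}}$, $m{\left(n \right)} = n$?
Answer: $\frac{2}{29435039} \approx 6.7946 \cdot 10^{-8}$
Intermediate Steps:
$z = - \frac{3}{8}$ ($z = \frac{1}{\frac{7}{3} - 5} = \frac{1}{- \frac{8}{3}} = - \frac{3}{8} \approx -0.375$)
$b{\left(a,j \right)} = 3 + j + 2 a$ ($b{\left(a,j \right)} = 3 + \left(\left(j + a\right) + a\right) = 3 + \left(\left(a + j\right) + a\right) = 3 + \left(j + 2 a\right) = 3 + j + 2 a$)
$L{\left(u,P \right)} = \frac{1}{-254 + 2 P}$ ($L{\left(u,P \right)} = \frac{1}{-264 + \left(3 + 7 + 2 P\right)} = \frac{1}{-264 + \left(10 + 2 P\right)} = \frac{1}{-254 + 2 P}$)
$\frac{L{\left(224,\left(-8 + z\right) 9 \right)}}{-36362} = \frac{\frac{1}{2} \frac{1}{-127 + \left(-8 - \frac{3}{8}\right) 9}}{-36362} = \frac{1}{2 \left(-127 - \frac{603}{8}\right)} \left(- \frac{1}{36362}\right) = \frac{1}{2 \left(- \frac{1619}{8}\right)} \left(- \frac{1}{36362}\right) = \frac{1}{2} \left(- \frac{8}{1619}\right) \left(- \frac{1}{36362}\right) = \left(- \frac{4}{1619}\right) \left(- \frac{1}{36362}\right) = \frac{2}{29435039}$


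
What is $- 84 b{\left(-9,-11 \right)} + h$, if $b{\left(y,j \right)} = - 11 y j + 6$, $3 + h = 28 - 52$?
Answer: $90945$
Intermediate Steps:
$h = -27$ ($h = -3 + \left(28 - 52\right) = -3 - 24 = -27$)
$b{\left(y,j \right)} = 6 - 11 j y$ ($b{\left(y,j \right)} = - 11 j y + 6 = 6 - 11 j y$)
$- 84 b{\left(-9,-11 \right)} + h = - 84 \left(6 - \left(-121\right) \left(-9\right)\right) - 27 = - 84 \left(6 - 1089\right) - 27 = \left(-84\right) \left(-1083\right) - 27 = 90972 - 27 = 90945$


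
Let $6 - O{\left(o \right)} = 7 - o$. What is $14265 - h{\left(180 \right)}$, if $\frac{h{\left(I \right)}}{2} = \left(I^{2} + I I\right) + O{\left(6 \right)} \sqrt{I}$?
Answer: $-115335 - 60 \sqrt{5} \approx -1.1547 \cdot 10^{5}$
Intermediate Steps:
$O{\left(o \right)} = -1 + o$ ($O{\left(o \right)} = 6 - \left(7 - o\right) = 6 + \left(-7 + o\right) = -1 + o$)
$h{\left(I \right)} = 4 I^{2} + 10 \sqrt{I}$ ($h{\left(I \right)} = 2 \left(\left(I^{2} + I I\right) + \left(-1 + 6\right) \sqrt{I}\right) = 2 \left(\left(I^{2} + I^{2}\right) + 5 \sqrt{I}\right) = 2 \left(2 I^{2} + 5 \sqrt{I}\right) = 4 I^{2} + 10 \sqrt{I}$)
$14265 - h{\left(180 \right)} = 14265 - \left(4 \cdot 180^{2} + 10 \sqrt{180}\right) = 14265 - \left(4 \cdot 32400 + 10 \cdot 6 \sqrt{5}\right) = 14265 - \left(129600 + 60 \sqrt{5}\right) = -115335 - 60 \sqrt{5}$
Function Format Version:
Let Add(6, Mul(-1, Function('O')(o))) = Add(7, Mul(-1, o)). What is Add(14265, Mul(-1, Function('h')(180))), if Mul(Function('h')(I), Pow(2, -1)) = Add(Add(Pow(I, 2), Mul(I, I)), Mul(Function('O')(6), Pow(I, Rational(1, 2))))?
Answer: Add(-115335, Mul(-60, Pow(5, Rational(1, 2)))) ≈ -1.1547e+5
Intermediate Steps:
Function('O')(o) = Add(-1, o) (Function('O')(o) = Add(6, Mul(-1, Add(7, Mul(-1, o)))) = Add(6, Add(-7, o)) = Add(-1, o))
Function('h')(I) = Add(Mul(4, Pow(I, 2)), Mul(10, Pow(I, Rational(1, 2)))) (Function('h')(I) = Mul(2, Add(Add(Pow(I, 2), Mul(I, I)), Mul(Add(-1, 6), Pow(I, Rational(1, 2))))) = Mul(2, Add(Add(Pow(I, 2), Pow(I, 2)), Mul(5, Pow(I, Rational(1, 2))))) = Mul(2, Add(Mul(2, Pow(I, 2)), Mul(5, Pow(I, Rational(1, 2))))) = Add(Mul(4, Pow(I, 2)), Mul(10, Pow(I, Rational(1, 2)))))
Add(14265, Mul(-1, Function('h')(180))) = Add(14265, Mul(-1, Add(Mul(4, Pow(180, 2)), Mul(10, Pow(180, Rational(1, 2)))))) = Add(14265, Mul(-1, Add(Mul(4, 32400), Mul(10, Mul(6, Pow(5, Rational(1, 2))))))) = Add(14265, Mul(-1, Add(129600, Mul(60, Pow(5, Rational(1, 2)))))) = Add(14265, Add(-129600, Mul(-60, Pow(5, Rational(1, 2))))) = Add(-115335, Mul(-60, Pow(5, Rational(1, 2))))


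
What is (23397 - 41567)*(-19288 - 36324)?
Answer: 1010470040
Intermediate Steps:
(23397 - 41567)*(-19288 - 36324) = -18170*(-55612) = 1010470040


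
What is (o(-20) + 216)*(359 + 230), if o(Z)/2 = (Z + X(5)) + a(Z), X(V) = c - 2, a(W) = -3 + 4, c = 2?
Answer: 104842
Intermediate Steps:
a(W) = 1
X(V) = 0 (X(V) = 2 - 2 = 0)
o(Z) = 2 + 2*Z (o(Z) = 2*((Z + 0) + 1) = 2*(Z + 1) = 2*(1 + Z) = 2 + 2*Z)
(o(-20) + 216)*(359 + 230) = ((2 + 2*(-20)) + 216)*(359 + 230) = ((2 - 40) + 216)*589 = (-38 + 216)*589 = 178*589 = 104842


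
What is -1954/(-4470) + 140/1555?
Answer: 366427/695085 ≈ 0.52717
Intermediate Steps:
-1954/(-4470) + 140/1555 = -1954*(-1/4470) + 140*(1/1555) = 977/2235 + 28/311 = 366427/695085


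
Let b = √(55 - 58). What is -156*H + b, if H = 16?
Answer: -2496 + I*√3 ≈ -2496.0 + 1.732*I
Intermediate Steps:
b = I*√3 (b = √(-3) = I*√3 ≈ 1.732*I)
-156*H + b = -156*16 + I*√3 = -2496 + I*√3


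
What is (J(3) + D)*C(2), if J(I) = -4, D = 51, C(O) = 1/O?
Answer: 47/2 ≈ 23.500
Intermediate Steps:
(J(3) + D)*C(2) = (-4 + 51)/2 = 47*(½) = 47/2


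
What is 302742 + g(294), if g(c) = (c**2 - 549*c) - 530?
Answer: 227242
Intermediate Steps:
g(c) = -530 + c**2 - 549*c
302742 + g(294) = 302742 + (-530 + 294**2 - 549*294) = 302742 + (-530 + 86436 - 161406) = 302742 - 75500 = 227242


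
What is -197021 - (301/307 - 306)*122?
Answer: -49061245/307 ≈ -1.5981e+5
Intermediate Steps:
-197021 - (301/307 - 306)*122 = -197021 - (-93641)*122/307 = -197021 - 1*(-11424202/307) = -197021 + 11424202/307 = -49061245/307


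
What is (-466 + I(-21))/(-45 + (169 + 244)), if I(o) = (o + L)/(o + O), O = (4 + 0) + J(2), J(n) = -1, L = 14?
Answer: -8381/6624 ≈ -1.2652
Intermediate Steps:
O = 3 (O = (4 + 0) - 1 = 4 - 1 = 3)
I(o) = (14 + o)/(3 + o) (I(o) = (o + 14)/(o + 3) = (14 + o)/(3 + o))
(-466 + I(-21))/(-45 + (169 + 244)) = (-466 + (14 - 21)/(3 - 21))/(-45 + (169 + 244)) = (-466 - 7/(-18))/(-45 + 413) = (-466 - 1/18*(-7))/368 = (-466 + 7/18)*(1/368) = -8381/18*1/368 = -8381/6624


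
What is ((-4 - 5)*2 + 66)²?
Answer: 2304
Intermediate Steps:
((-4 - 5)*2 + 66)² = (-9*2 + 66)² = (-18 + 66)² = 48² = 2304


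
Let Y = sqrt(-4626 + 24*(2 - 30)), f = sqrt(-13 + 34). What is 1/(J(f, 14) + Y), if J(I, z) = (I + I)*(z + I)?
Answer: 1/(42 + 28*sqrt(21) + I*sqrt(5298)) ≈ 0.0049648 - 0.0021218*I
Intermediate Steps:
f = sqrt(21) ≈ 4.5826
Y = I*sqrt(5298) (Y = sqrt(-4626 + 24*(-28)) = sqrt(-4626 - 672) = sqrt(-5298) = I*sqrt(5298) ≈ 72.787*I)
J(I, z) = 2*I*(I + z) (J(I, z) = (2*I)*(I + z) = 2*I*(I + z))
1/(J(f, 14) + Y) = 1/(2*sqrt(21)*(sqrt(21) + 14) + I*sqrt(5298)) = 1/(2*sqrt(21)*(14 + sqrt(21)) + I*sqrt(5298)) = 1/(I*sqrt(5298) + 2*sqrt(21)*(14 + sqrt(21)))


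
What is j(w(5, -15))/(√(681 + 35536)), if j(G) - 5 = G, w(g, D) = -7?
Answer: -2*√36217/36217 ≈ -0.010509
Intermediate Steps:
j(G) = 5 + G
j(w(5, -15))/(√(681 + 35536)) = (5 - 7)/(√(681 + 35536)) = -2*√36217/36217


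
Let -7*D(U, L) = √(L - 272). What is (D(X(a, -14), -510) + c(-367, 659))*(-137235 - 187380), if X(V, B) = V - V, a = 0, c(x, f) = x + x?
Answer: 238267410 + 324615*I*√782/7 ≈ 2.3827e+8 + 1.2968e+6*I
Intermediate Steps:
c(x, f) = 2*x
X(V, B) = 0
D(U, L) = -√(-272 + L)/7 (D(U, L) = -√(L - 272)/7 = -√(-272 + L)/7)
(D(X(a, -14), -510) + c(-367, 659))*(-137235 - 187380) = (-√(-272 - 510)/7 + 2*(-367))*(-137235 - 187380) = (-I*√782/7 - 734)*(-324615) = (-734 - I*√782/7)*(-324615) = 238267410 + 324615*I*√782/7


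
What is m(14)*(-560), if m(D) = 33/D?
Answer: -1320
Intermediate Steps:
m(14)*(-560) = (33/14)*(-560) = -1320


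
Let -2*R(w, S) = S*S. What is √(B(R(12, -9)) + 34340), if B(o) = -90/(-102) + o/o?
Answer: 6*√275689/17 ≈ 185.32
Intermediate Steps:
R(w, S) = -S²/2 (R(w, S) = -S*S/2 = -S²/2)
B(o) = 32/17 (B(o) = -90*(-1/102) + 1 = 15/17 + 1 = 32/17)
√(B(R(12, -9)) + 34340) = √(32/17 + 34340) = √(583812/17) = 6*√275689/17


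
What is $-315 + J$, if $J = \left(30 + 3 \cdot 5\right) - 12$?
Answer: $-282$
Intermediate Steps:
$J = 33$ ($J = \left(30 + 15\right) - 12 = 45 - 12 = 33$)
$-315 + J = -315 + 33 = -282$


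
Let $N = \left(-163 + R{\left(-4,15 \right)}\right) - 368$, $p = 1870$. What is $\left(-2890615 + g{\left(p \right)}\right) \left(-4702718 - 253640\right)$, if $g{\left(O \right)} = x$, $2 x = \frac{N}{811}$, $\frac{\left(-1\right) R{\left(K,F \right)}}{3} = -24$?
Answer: $\frac{11619135512202031}{811} \approx 1.4327 \cdot 10^{13}$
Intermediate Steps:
$R{\left(K,F \right)} = 72$ ($R{\left(K,F \right)} = \left(-3\right) \left(-24\right) = 72$)
$N = -459$ ($N = \left(-163 + 72\right) - 368 = -91 - 368 = -459$)
$x = - \frac{459}{1622}$ ($x = \frac{\left(-459\right) \frac{1}{811}}{2} = \frac{1}{2} \left(- \frac{459}{811}\right) = - \frac{459}{1622} \approx -0.28298$)
$g{\left(O \right)} = - \frac{459}{1622}$
$\left(-2890615 + g{\left(p \right)}\right) \left(-4702718 - 253640\right) = \left(-2890615 - \frac{459}{1622}\right) \left(-4702718 - 253640\right) = \left(- \frac{4688577989}{1622}\right) \left(-4956358\right) = \frac{11619135512202031}{811}$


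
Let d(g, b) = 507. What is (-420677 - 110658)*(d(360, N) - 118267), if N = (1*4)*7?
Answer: 62570009600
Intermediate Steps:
N = 28 (N = 4*7 = 28)
(-420677 - 110658)*(d(360, N) - 118267) = (-420677 - 110658)*(507 - 118267) = -531335*(-117760) = 62570009600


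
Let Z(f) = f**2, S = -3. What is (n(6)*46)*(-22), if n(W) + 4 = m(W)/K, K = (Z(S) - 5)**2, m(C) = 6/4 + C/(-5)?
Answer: 161161/40 ≈ 4029.0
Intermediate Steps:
m(C) = 3/2 - C/5 (m(C) = 6*(1/4) + C*(-1/5) = 3/2 - C/5)
K = 16 (K = ((-3)**2 - 5)**2 = (9 - 5)**2 = 4**2 = 16)
n(W) = -125/32 - W/80 (n(W) = -4 + (3/2 - W/5)/16 = -4 + (3/2 - W/5)*(1/16) = -4 + (3/32 - W/80) = -125/32 - W/80)
(n(6)*46)*(-22) = ((-125/32 - 1/80*6)*46)*(-22) = ((-125/32 - 3/40)*46)*(-22) = -637/160*46*(-22) = -14651/80*(-22) = 161161/40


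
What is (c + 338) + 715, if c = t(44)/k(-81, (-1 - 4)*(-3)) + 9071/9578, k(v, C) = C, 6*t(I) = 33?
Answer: 75736627/71835 ≈ 1054.3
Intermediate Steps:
t(I) = 11/2 (t(I) = (1/6)*33 = 11/2)
c = 94372/71835 (c = 11/(2*(((-1 - 4)*(-3)))) + 9071/9578 = 11/(2*((-5*(-3)))) + 9071*(1/9578) = (11/2)/15 + 9071/9578 = (11/2)*(1/15) + 9071/9578 = 11/30 + 9071/9578 = 94372/71835 ≈ 1.3137)
(c + 338) + 715 = (94372/71835 + 338) + 715 = 24374602/71835 + 715 = 75736627/71835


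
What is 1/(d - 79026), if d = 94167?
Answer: 1/15141 ≈ 6.6046e-5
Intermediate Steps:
1/(d - 79026) = 1/(94167 - 79026) = 1/15141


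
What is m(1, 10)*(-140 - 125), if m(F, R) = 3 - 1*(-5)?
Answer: -2120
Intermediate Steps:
m(F, R) = 8 (m(F, R) = 3 + 5 = 8)
m(1, 10)*(-140 - 125) = 8*(-140 - 125) = 8*(-265) = -2120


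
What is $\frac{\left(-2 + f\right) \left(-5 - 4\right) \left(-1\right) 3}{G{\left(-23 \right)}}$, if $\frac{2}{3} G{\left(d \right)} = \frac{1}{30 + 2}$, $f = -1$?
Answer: $-1728$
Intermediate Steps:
$G{\left(d \right)} = \frac{3}{64}$ ($G{\left(d \right)} = \frac{3}{2 \left(30 + 2\right)} = \frac{3}{2 \cdot 32} = \frac{3}{2} \cdot \frac{1}{32} = \frac{3}{64}$)
$\frac{\left(-2 + f\right) \left(-5 - 4\right) \left(-1\right) 3}{G{\left(-23 \right)}} = \frac{\left(-2 - 1\right) \left(-5 - 4\right) \left(-1\right) 3}{\frac{3}{64}} = \left(-3\right) \left(-9\right) \left(-1\right) 3 \cdot \frac{64}{3} = 27 \left(-1\right) 3 \cdot \frac{64}{3} = \left(-27\right) 3 \cdot \frac{64}{3} = \left(-81\right) \frac{64}{3} = -1728$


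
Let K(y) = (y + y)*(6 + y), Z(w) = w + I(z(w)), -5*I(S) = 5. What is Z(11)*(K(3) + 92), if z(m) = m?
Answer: 1460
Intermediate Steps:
I(S) = -1 (I(S) = -⅕*5 = -1)
Z(w) = -1 + w (Z(w) = w - 1 = -1 + w)
K(y) = 2*y*(6 + y) (K(y) = (2*y)*(6 + y) = 2*y*(6 + y))
Z(11)*(K(3) + 92) = (-1 + 11)*(2*3*(6 + 3) + 92) = 10*(2*3*9 + 92) = 10*(54 + 92) = 10*146 = 1460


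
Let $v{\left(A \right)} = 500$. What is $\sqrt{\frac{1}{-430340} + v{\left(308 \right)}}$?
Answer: $\frac{\sqrt{23149064342415}}{215170} \approx 22.361$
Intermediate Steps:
$\sqrt{\frac{1}{-430340} + v{\left(308 \right)}} = \sqrt{\frac{1}{-430340} + 500} = \sqrt{- \frac{1}{430340} + 500} = \sqrt{\frac{215169999}{430340}} = \frac{\sqrt{23149064342415}}{215170}$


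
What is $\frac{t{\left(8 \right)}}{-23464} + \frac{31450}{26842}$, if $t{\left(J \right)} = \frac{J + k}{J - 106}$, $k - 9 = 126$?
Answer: $\frac{36161116403}{30861213712} \approx 1.1717$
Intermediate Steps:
$k = 135$ ($k = 9 + 126 = 135$)
$t{\left(J \right)} = \frac{135 + J}{-106 + J}$ ($t{\left(J \right)} = \frac{J + 135}{J - 106} = \frac{135 + J}{-106 + J}$)
$\frac{t{\left(8 \right)}}{-23464} + \frac{31450}{26842} = \frac{\frac{1}{-106 + 8} \left(135 + 8\right)}{-23464} + \frac{31450}{26842} = \frac{1}{-98} \cdot 143 \left(- \frac{1}{23464}\right) + 31450 \cdot \frac{1}{26842} = \left(- \frac{1}{98}\right) 143 \left(- \frac{1}{23464}\right) + \frac{15725}{13421} = \left(- \frac{143}{98}\right) \left(- \frac{1}{23464}\right) + \frac{15725}{13421} = \frac{143}{2299472} + \frac{15725}{13421} = \frac{36161116403}{30861213712}$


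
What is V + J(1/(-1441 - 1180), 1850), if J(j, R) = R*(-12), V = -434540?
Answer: -456740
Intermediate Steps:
J(j, R) = -12*R
V + J(1/(-1441 - 1180), 1850) = -434540 - 12*1850 = -434540 - 22200 = -456740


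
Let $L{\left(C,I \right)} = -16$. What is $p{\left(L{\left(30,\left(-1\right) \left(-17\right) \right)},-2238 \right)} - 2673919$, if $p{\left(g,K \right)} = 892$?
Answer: $-2673027$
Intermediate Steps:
$p{\left(L{\left(30,\left(-1\right) \left(-17\right) \right)},-2238 \right)} - 2673919 = 892 - 2673919 = -2673027$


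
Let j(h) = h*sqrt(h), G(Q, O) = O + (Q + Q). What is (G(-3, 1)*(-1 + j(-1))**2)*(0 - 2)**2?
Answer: -40*I ≈ -40.0*I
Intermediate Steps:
G(Q, O) = O + 2*Q
j(h) = h**(3/2)
(G(-3, 1)*(-1 + j(-1))**2)*(0 - 2)**2 = ((1 + 2*(-3))*(-1 + (-1)**(3/2))**2)*(0 - 2)**2 = ((1 - 6)*(-1 - I)**2)*(-2)**2 = -5*(-1 - I)**2*4 = -20*(-1 - I)**2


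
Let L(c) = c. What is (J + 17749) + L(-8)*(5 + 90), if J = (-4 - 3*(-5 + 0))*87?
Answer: 17946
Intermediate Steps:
J = 957 (J = (-4 - 3*(-5))*87 = (-4 + 15)*87 = 11*87 = 957)
(J + 17749) + L(-8)*(5 + 90) = (957 + 17749) - 8*(5 + 90) = 18706 - 8*95 = 18706 - 760 = 17946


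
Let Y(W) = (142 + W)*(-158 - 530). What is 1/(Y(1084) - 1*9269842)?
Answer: -1/10113330 ≈ -9.8879e-8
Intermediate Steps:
Y(W) = -97696 - 688*W (Y(W) = (142 + W)*(-688) = -97696 - 688*W)
1/(Y(1084) - 1*9269842) = 1/((-97696 - 688*1084) - 1*9269842) = 1/((-97696 - 745792) - 9269842) = 1/(-843488 - 9269842) = 1/(-10113330) = -1/10113330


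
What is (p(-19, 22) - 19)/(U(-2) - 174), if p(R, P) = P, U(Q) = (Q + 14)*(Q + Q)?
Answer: -1/74 ≈ -0.013514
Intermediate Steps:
U(Q) = 2*Q*(14 + Q) (U(Q) = (14 + Q)*(2*Q) = 2*Q*(14 + Q))
(p(-19, 22) - 19)/(U(-2) - 174) = (22 - 19)/(2*(-2)*(14 - 2) - 174) = 3/(2*(-2)*12 - 174) = 3/(-48 - 174) = 3/(-222) = 3*(-1/222) = -1/74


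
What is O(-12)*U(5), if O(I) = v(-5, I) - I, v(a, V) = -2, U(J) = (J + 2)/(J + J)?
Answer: 7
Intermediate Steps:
U(J) = (2 + J)/(2*J) (U(J) = (2 + J)/((2*J)) = (2 + J)*(1/(2*J)) = (2 + J)/(2*J))
O(I) = -2 - I
O(-12)*U(5) = (-2 - 1*(-12))*((½)*(2 + 5)/5) = (-2 + 12)*((½)*(⅕)*7) = 10*(7/10) = 7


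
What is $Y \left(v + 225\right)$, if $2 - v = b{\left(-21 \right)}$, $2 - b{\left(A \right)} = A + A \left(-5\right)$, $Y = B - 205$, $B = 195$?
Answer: $-3090$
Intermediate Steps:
$Y = -10$ ($Y = 195 - 205 = -10$)
$b{\left(A \right)} = 2 + 4 A$ ($b{\left(A \right)} = 2 - \left(A + A \left(-5\right)\right) = 2 - \left(A - 5 A\right) = 2 - - 4 A = 2 + 4 A$)
$v = 84$ ($v = 2 - \left(2 + 4 \left(-21\right)\right) = 2 - \left(2 - 84\right) = 2 - -82 = 2 + 82 = 84$)
$Y \left(v + 225\right) = - 10 \left(84 + 225\right) = \left(-10\right) 309 = -3090$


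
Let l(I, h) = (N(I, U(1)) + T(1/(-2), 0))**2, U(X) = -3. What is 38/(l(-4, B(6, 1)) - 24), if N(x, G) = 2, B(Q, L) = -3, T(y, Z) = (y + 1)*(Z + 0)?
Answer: -19/10 ≈ -1.9000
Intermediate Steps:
T(y, Z) = Z*(1 + y) (T(y, Z) = (1 + y)*Z = Z*(1 + y))
l(I, h) = 4 (l(I, h) = (2 + 0*(1 + 1/(-2)))**2 = (2 + 0*(1 + 1*(-1/2)))**2 = (2 + 0*(1 - 1/2))**2 = (2 + 0*(1/2))**2 = (2 + 0)**2 = 2**2 = 4)
38/(l(-4, B(6, 1)) - 24) = 38/(4 - 24) = 38/(-20) = 38*(-1/20) = -19/10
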